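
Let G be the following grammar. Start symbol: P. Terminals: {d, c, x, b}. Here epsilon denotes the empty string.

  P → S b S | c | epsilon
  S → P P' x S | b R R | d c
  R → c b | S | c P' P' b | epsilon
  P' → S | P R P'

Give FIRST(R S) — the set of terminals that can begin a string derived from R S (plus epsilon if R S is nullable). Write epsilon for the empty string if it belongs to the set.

FIRST(P): from P→S b S we get {b, c, d}; from P→c we get {c}; from P→epsilon we get {epsilon}. So FIRST(P) = {epsilon, b, c, d}.
FIRST(S): from S→P P' x S we get {b, c, d}; from S→b R R we get {b}; from S→d c we get {d}. So FIRST(S) = {b, c, d}.
FIRST(R): from R→c b we get {c}; from R→S we get {b, c, d}; from R→c P' P' b we get {c}; from R→epsilon we get {epsilon}. So FIRST(R) = {epsilon, b, c, d}.
FIRST(P'): from P'→S we get {b, c, d}; from P'→P R P' we get {b, c, d}. So FIRST(P') = {b, c, d}.
FIRST(R S): take FIRST of each symbol in turn, carrying on past any symbol whose FIRST contains epsilon; result {b, c, d}.

{b, c, d}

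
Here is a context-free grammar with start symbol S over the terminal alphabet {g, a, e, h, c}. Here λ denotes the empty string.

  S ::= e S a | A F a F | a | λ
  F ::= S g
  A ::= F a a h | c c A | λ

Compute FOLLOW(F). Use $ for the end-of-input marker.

{$, a, g}

FIRST(S): from S::=e S a we get {e}; from S::=A F a F we get {a, c, e, g}; from S::=a we get {a}; from S::=λ we get {λ}. So FIRST(S) = {λ, a, c, e, g}.
FIRST(F): from F::=S g we get {a, c, e, g}. So FIRST(F) = {a, c, e, g}.
FIRST(A): from A::=F a a h we get {a, c, e, g}; from A::=c c A we get {c}; from A::=λ we get {λ}. So FIRST(A) = {λ, a, c, e, g}.
FOLLOW(S) includes $ since S is the start symbol.
FOLLOW(S): in S::=e S a, S is followed by a with FIRST {a}; in F::=S g, S is followed by g with FIRST {g}. Thus FOLLOW(S) = {$, a, g}.
FOLLOW(F): in S::=A F a F (occurrence 1), F is followed by a F with FIRST {a}; in S::=A F a F (occurrence 2), the suffix after F is empty, so FOLLOW(F) ⊇ FOLLOW(S) = {$, a, g}; in A::=F a a h, F is followed by a a h with FIRST {a}. Thus FOLLOW(F) = {$, a, g}.
FOLLOW(A): in S::=A F a F, A is followed by F a F with FIRST {a, c, e, g}; in A::=c c A, the suffix after A is empty (adds nothing new). Thus FOLLOW(A) = {a, c, e, g}.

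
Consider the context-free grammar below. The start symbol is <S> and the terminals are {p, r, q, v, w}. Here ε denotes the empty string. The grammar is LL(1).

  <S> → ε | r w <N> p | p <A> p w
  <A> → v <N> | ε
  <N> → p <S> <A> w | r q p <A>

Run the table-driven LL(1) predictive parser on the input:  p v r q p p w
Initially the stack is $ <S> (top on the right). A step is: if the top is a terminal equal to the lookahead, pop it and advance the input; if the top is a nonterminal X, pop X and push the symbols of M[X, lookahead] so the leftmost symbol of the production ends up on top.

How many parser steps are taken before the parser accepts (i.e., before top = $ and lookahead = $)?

11

step 1: stack=$ <S>  input=p v r q p p w $  — expand <S> → p <A> p w
step 2: stack=$ w p <A> p  input=p v r q p p w $  — match p
step 3: stack=$ w p <A>  input=v r q p p w $  — expand <A> → v <N>
step 4: stack=$ w p <N> v  input=v r q p p w $  — match v
step 5: stack=$ w p <N>  input=r q p p w $  — expand <N> → r q p <A>
step 6: stack=$ w p <A> p q r  input=r q p p w $  — match r
step 7: stack=$ w p <A> p q  input=q p p w $  — match q
step 8: stack=$ w p <A> p  input=p p w $  — match p
step 9: stack=$ w p <A>  input=p w $  — expand <A> → ε
step 10: stack=$ w p  input=p w $  — match p
step 11: stack=$ w  input=w $  — match w
Accept reached after 11 steps.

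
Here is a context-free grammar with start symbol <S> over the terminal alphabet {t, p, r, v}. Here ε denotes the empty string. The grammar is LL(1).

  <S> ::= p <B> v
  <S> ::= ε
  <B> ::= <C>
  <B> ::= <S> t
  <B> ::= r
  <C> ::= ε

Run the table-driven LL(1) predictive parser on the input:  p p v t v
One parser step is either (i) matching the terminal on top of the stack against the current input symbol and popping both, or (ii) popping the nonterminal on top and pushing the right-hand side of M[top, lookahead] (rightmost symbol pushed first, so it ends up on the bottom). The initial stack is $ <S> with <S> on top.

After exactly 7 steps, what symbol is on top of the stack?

step 1: stack=$ <S>  input=p p v t v $  — expand <S> ::= p <B> v
step 2: stack=$ v <B> p  input=p p v t v $  — match p
step 3: stack=$ v <B>  input=p v t v $  — expand <B> ::= <S> t
step 4: stack=$ v t <S>  input=p v t v $  — expand <S> ::= p <B> v
step 5: stack=$ v t v <B> p  input=p v t v $  — match p
step 6: stack=$ v t v <B>  input=v t v $  — expand <B> ::= <C>
step 7: stack=$ v t v <C>  input=v t v $  — expand <C> ::= ε
Stack after step 7: $ v t v (top = v).

v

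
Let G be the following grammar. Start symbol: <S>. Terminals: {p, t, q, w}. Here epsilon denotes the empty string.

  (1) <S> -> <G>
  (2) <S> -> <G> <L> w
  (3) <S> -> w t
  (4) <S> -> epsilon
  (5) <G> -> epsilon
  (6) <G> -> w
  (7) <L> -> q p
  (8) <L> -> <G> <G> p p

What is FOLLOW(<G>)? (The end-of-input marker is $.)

{$, p, q, w}

FIRST(<G>): from <G>->epsilon we get {epsilon}; from <G>->w we get {w}. So FIRST(<G>) = {epsilon, w}.
FIRST(<L>): from <L>->q p we get {q}; from <L>-><G> <G> p p we get {p, w}. So FIRST(<L>) = {p, q, w}.
FIRST(<S>): from <S>-><G> we get {epsilon, w}; from <S>-><G> <L> w we get {p, q, w}; from <S>->w t we get {w}; from <S>->epsilon we get {epsilon}. So FIRST(<S>) = {epsilon, p, q, w}.
FOLLOW(<S>) includes $ since <S> is the start symbol.
FOLLOW(<S>): <S> appears on no right-hand side. Thus FOLLOW(<S>) = {$}.
FOLLOW(<G>): in <S>-><G>, the suffix after <G> is empty, so FOLLOW(<G>) ⊇ FOLLOW(<S>) = {$}; in <S>-><G> <L> w, <G> is followed by <L> w with FIRST {p, q, w}; in <L>-><G> <G> p p (occurrence 1), <G> is followed by <G> p p with FIRST {p, w}; in <L>-><G> <G> p p (occurrence 2), <G> is followed by p p with FIRST {p}. Thus FOLLOW(<G>) = {$, p, q, w}.
FOLLOW(<L>): in <S>-><G> <L> w, <L> is followed by w with FIRST {w}. Thus FOLLOW(<L>) = {w}.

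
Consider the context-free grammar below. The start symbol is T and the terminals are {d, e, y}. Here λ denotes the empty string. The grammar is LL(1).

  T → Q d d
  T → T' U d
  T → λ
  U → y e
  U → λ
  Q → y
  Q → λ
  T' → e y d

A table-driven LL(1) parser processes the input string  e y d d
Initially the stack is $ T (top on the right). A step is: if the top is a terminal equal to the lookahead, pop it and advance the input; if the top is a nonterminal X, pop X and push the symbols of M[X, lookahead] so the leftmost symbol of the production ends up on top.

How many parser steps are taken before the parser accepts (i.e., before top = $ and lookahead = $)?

7

     Stack        Input      Action
  1  $ T          e y d d $  expand T → T' U d
  2  $ d U T'     e y d d $  expand T' → e y d
  3  $ d U d y e  e y d d $  match e
  4  $ d U d y    y d d $    match y
  5  $ d U d      d d $      match d
  6  $ d U        d $        expand U → λ
  7  $ d          d $        match d
Accept reached after 7 steps.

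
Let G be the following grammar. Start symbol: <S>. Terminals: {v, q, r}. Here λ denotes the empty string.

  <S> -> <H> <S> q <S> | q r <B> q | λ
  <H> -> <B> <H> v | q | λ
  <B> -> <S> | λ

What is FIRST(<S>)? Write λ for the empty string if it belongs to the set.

{λ, q, v}

FIRST(<S>): from <S>-><H> <S> q <S> we get {q, v}; from <S>->q r <B> q we get {q}; from <S>->λ we get {λ}. So FIRST(<S>) = {λ, q, v}.
FIRST(<B>): from <B>-><S> we get {λ, q, v}; from <B>->λ we get {λ}. So FIRST(<B>) = {λ, q, v}.
FIRST(<H>): from <H>-><B> <H> v we get {q, v}; from <H>->q we get {q}; from <H>->λ we get {λ}. So FIRST(<H>) = {λ, q, v}.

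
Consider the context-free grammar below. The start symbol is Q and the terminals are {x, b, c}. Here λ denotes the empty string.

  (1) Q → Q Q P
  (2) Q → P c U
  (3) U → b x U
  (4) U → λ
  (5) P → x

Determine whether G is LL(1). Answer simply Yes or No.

FIRST(Q) = {x}
FIRST(U) = {λ, b}
FIRST(P) = {x}
FOLLOW(Q) = {$, x}
FOLLOW(U) = {$, x}
FOLLOW(P) = {$, c, x}
Cell M[Q, x] receives both Q → Q Q P and Q → P c U — the grammar is not LL(1).

No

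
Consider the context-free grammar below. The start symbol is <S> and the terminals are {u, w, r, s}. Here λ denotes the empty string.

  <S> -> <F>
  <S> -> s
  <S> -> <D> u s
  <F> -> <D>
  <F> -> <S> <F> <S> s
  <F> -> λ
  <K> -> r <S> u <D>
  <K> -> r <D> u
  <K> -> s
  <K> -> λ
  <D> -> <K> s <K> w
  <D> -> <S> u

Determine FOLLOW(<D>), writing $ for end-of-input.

{$, r, s, u, w}

FIRST(<K>): from <K>->r <S> u <D> we get {r}; from <K>->r <D> u we get {r}; from <K>->s we get {s}; from <K>->λ we get {λ}. So FIRST(<K>) = {λ, r, s}.
FIRST(<S>): from <S>-><F> we get {λ, r, s, u}; from <S>->s we get {s}; from <S>-><D> u s we get {r, s, u}. So FIRST(<S>) = {λ, r, s, u}.
FIRST(<D>): from <D>-><K> s <K> w we get {r, s}; from <D>-><S> u we get {r, s, u}. So FIRST(<D>) = {r, s, u}.
FIRST(<F>): from <F>-><D> we get {r, s, u}; from <F>-><S> <F> <S> s we get {r, s, u}; from <F>->λ we get {λ}. So FIRST(<F>) = {λ, r, s, u}.
FOLLOW(<S>) includes $ since <S> is the start symbol.
FOLLOW(<S>): in <F>-><S> <F> <S> s (occurrence 1), <S> is followed by <F> <S> s with FIRST {r, s, u}; in <F>-><S> <F> <S> s (occurrence 2), <S> is followed by s with FIRST {s}; in <K>->r <S> u <D>, <S> is followed by u <D> with FIRST {u}; in <D>-><S> u, <S> is followed by u with FIRST {u}. Thus FOLLOW(<S>) = {$, r, s, u}.
FOLLOW(<F>): in <S>-><F>, the suffix after <F> is empty, so FOLLOW(<F>) ⊇ FOLLOW(<S>) = {$, r, s, u}; in <F>-><S> <F> <S> s, <F> is followed by <S> s with FIRST {r, s, u}. Thus FOLLOW(<F>) = {$, r, s, u}.
FOLLOW(<K>): in <D>-><K> s <K> w (occurrence 1), <K> is followed by s <K> w with FIRST {s}; in <D>-><K> s <K> w (occurrence 2), <K> is followed by w with FIRST {w}. Thus FOLLOW(<K>) = {s, w}.
FOLLOW(<D>): in <S>-><D> u s, <D> is followed by u s with FIRST {u}; in <F>-><D>, the suffix after <D> is empty, so FOLLOW(<D>) ⊇ FOLLOW(<F>) = {$, r, s, u}; in <K>->r <S> u <D>, the suffix after <D> is empty, so FOLLOW(<D>) ⊇ FOLLOW(<K>) = {s, w}; in <K>->r <D> u, <D> is followed by u with FIRST {u}. Thus FOLLOW(<D>) = {$, r, s, u, w}.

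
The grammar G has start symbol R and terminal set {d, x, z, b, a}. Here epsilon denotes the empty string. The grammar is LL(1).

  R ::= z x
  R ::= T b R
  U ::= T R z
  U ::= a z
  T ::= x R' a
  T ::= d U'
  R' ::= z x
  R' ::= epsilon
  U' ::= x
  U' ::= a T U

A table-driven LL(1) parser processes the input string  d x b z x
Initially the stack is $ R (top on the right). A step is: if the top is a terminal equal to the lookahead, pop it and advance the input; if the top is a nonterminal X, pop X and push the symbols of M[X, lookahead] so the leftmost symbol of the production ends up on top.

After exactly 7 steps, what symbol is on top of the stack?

z

     Stack       Input        Action
  1  $ R         d x b z x $  expand R ::= T b R
  2  $ R b T     d x b z x $  expand T ::= d U'
  3  $ R b U' d  d x b z x $  match d
  4  $ R b U'    x b z x $    expand U' ::= x
  5  $ R b x     x b z x $    match x
  6  $ R b       b z x $      match b
  7  $ R         z x $        expand R ::= z x
Stack after step 7: $ x z (top = z).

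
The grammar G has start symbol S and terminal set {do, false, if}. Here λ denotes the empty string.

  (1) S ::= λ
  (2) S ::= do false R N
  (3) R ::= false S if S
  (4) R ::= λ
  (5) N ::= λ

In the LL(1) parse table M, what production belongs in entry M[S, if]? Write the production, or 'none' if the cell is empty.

S ::= λ

FIRST(S) = {λ, do}
FIRST(R) = {λ, false}
FIRST(N) = {λ}
FOLLOW(S) includes $ since S is the start symbol.
FOLLOW(S): in R::=false S if S (occurrence 1), S is followed by if S with FIRST {if}; in R::=false S if S (occurrence 2), the suffix after S is empty, so FOLLOW(S) ⊇ FOLLOW(R) = {$, if}. Thus FOLLOW(S) = {$, if}.
FOLLOW(R): in S::=do false R N, R is followed by N with FIRST {λ}; in S::=do false R N, the suffix after R is nullable, so FOLLOW(R) ⊇ FOLLOW(S) = {$, if}. Thus FOLLOW(R) = {$, if}.
For S ::= λ: FIRST(λ) = {λ}, so it goes in M[S, t] for t ∈ {}; since λ ∈ FIRST, also for every t ∈ FOLLOW(S) = {$, if}.
For S ::= do false R N: FIRST(do false R N) = {do}, so it goes in M[S, t] for t ∈ {do}.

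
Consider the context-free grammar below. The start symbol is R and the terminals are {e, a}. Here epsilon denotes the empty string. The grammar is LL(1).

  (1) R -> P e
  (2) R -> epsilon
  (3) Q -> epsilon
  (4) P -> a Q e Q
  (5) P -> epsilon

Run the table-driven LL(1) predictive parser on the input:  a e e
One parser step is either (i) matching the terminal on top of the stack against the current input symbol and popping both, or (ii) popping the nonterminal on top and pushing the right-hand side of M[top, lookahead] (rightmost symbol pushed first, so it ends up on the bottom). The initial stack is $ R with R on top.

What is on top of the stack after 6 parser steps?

e

step 1: stack=$ R  input=a e e $  — expand R -> P e
step 2: stack=$ e P  input=a e e $  — expand P -> a Q e Q
step 3: stack=$ e Q e Q a  input=a e e $  — match a
step 4: stack=$ e Q e Q  input=e e $  — expand Q -> epsilon
step 5: stack=$ e Q e  input=e e $  — match e
step 6: stack=$ e Q  input=e $  — expand Q -> epsilon
Stack after step 6: $ e (top = e).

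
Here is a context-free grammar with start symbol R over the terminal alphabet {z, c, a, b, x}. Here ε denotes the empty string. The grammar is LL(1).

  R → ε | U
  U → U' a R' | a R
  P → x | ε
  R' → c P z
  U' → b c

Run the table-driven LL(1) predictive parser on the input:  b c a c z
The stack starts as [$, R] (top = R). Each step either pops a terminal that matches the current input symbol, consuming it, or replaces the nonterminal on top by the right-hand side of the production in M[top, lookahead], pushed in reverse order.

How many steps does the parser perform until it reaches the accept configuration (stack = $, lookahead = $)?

step 1: stack=$ R  input=b c a c z $  — expand R → U
step 2: stack=$ U  input=b c a c z $  — expand U → U' a R'
step 3: stack=$ R' a U'  input=b c a c z $  — expand U' → b c
step 4: stack=$ R' a c b  input=b c a c z $  — match b
step 5: stack=$ R' a c  input=c a c z $  — match c
step 6: stack=$ R' a  input=a c z $  — match a
step 7: stack=$ R'  input=c z $  — expand R' → c P z
step 8: stack=$ z P c  input=c z $  — match c
step 9: stack=$ z P  input=z $  — expand P → ε
step 10: stack=$ z  input=z $  — match z
Accept reached after 10 steps.

10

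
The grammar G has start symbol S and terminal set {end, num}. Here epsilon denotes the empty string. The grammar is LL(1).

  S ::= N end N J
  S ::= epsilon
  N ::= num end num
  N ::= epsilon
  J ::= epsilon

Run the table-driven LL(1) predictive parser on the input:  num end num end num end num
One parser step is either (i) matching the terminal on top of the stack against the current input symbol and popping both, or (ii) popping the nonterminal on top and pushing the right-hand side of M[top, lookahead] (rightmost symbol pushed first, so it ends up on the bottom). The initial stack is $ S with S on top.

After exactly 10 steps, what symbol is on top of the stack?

J

      Stack                  Input                          Action
   1  $ S                    num end num end num end num $  expand S ::= N end N J
   2  $ J N end N            num end num end num end num $  expand N ::= num end num
   3  $ J N end num end num  num end num end num end num $  match num
   4  $ J N end num end      end num end num end num $      match end
   5  $ J N end num          num end num end num $          match num
   6  $ J N end              end num end num $              match end
   7  $ J N                  num end num $                  expand N ::= num end num
   8  $ J num end num        num end num $                  match num
   9  $ J num end            end num $                      match end
  10  $ J num                num $                          match num
Stack after step 10: $ J (top = J).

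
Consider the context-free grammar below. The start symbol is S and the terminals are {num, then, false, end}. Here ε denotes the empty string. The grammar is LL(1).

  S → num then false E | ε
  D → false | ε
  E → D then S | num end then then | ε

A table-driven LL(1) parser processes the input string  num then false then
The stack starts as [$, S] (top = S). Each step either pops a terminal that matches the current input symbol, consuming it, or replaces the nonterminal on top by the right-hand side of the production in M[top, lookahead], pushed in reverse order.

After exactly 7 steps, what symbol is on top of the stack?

S

step 1: stack=$ S  input=num then false then $  — expand S → num then false E
step 2: stack=$ E false then num  input=num then false then $  — match num
step 3: stack=$ E false then  input=then false then $  — match then
step 4: stack=$ E false  input=false then $  — match false
step 5: stack=$ E  input=then $  — expand E → D then S
step 6: stack=$ S then D  input=then $  — expand D → ε
step 7: stack=$ S then  input=then $  — match then
Stack after step 7: $ S (top = S).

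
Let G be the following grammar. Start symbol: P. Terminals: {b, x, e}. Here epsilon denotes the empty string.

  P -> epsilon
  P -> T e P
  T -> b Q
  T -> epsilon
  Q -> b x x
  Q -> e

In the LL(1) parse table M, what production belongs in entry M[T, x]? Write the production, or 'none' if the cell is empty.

none

FIRST(T): from T->b Q we get {b}; from T->epsilon we get {epsilon}. So FIRST(T) = {epsilon, b}.
FIRST(Q): from Q->b x x we get {b}; from Q->e we get {e}. So FIRST(Q) = {b, e}.
FIRST(P): from P->epsilon we get {epsilon}; from P->T e P we get {b, e}. So FIRST(P) = {epsilon, b, e}.
FOLLOW(P) includes $ since P is the start symbol.
FOLLOW(T): in P->T e P, T is followed by e P with FIRST {e}. Thus FOLLOW(T) = {e}.
For T -> b Q: FIRST(b Q) = {b}, so it goes in M[T, t] for t ∈ {b}.
For T -> epsilon: FIRST(epsilon) = {epsilon}, so it goes in M[T, t] for t ∈ {}; since epsilon ∈ FIRST, also for every t ∈ FOLLOW(T) = {e}.
None of these place a production in M[T, x].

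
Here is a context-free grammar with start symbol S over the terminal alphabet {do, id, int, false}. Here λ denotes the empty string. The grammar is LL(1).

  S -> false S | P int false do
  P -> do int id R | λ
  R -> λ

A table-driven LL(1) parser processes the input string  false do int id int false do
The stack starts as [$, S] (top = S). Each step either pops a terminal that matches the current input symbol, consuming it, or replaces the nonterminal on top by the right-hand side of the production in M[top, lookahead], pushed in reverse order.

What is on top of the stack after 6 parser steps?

     Stack                       Input                           Action
  1  $ S                         false do int id int false do $  expand S -> false S
  2  $ S false                   false do int id int false do $  match false
  3  $ S                         do int id int false do $        expand S -> P int false do
  4  $ do false int P            do int id int false do $        expand P -> do int id R
  5  $ do false int R id int do  do int id int false do $        match do
  6  $ do false int R id int     int id int false do $           match int
Stack after step 6: $ do false int R id (top = id).

id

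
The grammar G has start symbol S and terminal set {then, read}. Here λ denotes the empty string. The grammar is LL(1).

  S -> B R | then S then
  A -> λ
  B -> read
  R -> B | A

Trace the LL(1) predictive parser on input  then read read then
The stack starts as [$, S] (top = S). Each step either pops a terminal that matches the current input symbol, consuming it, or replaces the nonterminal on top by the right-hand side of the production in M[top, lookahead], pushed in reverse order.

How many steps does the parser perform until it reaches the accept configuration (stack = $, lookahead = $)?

step 1: stack=$ S  input=then read read then $  — expand S -> then S then
step 2: stack=$ then S then  input=then read read then $  — match then
step 3: stack=$ then S  input=read read then $  — expand S -> B R
step 4: stack=$ then R B  input=read read then $  — expand B -> read
step 5: stack=$ then R read  input=read read then $  — match read
step 6: stack=$ then R  input=read then $  — expand R -> B
step 7: stack=$ then B  input=read then $  — expand B -> read
step 8: stack=$ then read  input=read then $  — match read
step 9: stack=$ then  input=then $  — match then
Accept reached after 9 steps.

9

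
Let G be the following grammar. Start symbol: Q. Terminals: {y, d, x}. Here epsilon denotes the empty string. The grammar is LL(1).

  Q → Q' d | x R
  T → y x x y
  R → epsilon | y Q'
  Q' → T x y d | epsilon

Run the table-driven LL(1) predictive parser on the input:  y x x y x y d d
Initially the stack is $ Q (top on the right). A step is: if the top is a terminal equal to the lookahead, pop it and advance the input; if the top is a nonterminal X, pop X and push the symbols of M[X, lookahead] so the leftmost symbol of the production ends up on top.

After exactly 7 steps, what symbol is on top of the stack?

step 1: stack=$ Q  input=y x x y x y d d $  — expand Q → Q' d
step 2: stack=$ d Q'  input=y x x y x y d d $  — expand Q' → T x y d
step 3: stack=$ d d y x T  input=y x x y x y d d $  — expand T → y x x y
step 4: stack=$ d d y x y x x y  input=y x x y x y d d $  — match y
step 5: stack=$ d d y x y x x  input=x x y x y d d $  — match x
step 6: stack=$ d d y x y x  input=x y x y d d $  — match x
step 7: stack=$ d d y x y  input=y x y d d $  — match y
Stack after step 7: $ d d y x (top = x).

x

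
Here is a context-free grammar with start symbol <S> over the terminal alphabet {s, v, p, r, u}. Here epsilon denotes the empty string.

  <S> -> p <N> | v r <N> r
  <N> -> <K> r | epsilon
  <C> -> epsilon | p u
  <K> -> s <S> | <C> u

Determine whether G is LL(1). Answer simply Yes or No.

Yes

FIRST(<S>) = {p, v}
FIRST(<N>) = {epsilon, p, s, u}
FIRST(<C>) = {epsilon, p}
FIRST(<K>) = {p, s, u}
FOLLOW(<S>) = {$, r}
FOLLOW(<N>) = {$, r}
FOLLOW(<C>) = {u}
FOLLOW(<K>) = {r}
Each cell of M receives at most one production.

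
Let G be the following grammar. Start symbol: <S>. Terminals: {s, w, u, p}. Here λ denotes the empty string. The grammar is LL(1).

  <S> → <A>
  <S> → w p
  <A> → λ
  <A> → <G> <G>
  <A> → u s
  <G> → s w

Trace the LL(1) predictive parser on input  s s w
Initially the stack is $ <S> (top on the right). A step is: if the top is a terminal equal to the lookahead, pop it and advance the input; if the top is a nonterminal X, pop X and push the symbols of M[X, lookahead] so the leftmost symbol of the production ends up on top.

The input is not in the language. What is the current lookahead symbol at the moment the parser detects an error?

     Stack      Input    Action
  1  $ <S>      s s w $  expand <S> → <A>
  2  $ <A>      s s w $  expand <A> → <G> <G>
  3  $ <G> <G>  s s w $  expand <G> → s w
  4  $ <G> w s  s s w $  match s
  5  $ <G> w    s w $    error: top is terminal w but lookahead is s

s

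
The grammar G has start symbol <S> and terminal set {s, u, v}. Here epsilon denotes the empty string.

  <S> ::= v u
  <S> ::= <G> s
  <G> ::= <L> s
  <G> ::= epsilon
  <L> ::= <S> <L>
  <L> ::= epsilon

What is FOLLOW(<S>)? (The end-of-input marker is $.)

{$, s, v}

FIRST(<S>) = {s, v}  (via <G> s)
FIRST(<L>) = {epsilon, s, v}  (via <S> <L>)
FIRST(<G>) = {epsilon, s, v}  (via <L> s)
FOLLOW(<S>) includes $ since <S> is the start symbol.
FOLLOW(<G>): in <S>::=<G> s, <G> is followed by s with FIRST {s}. Thus FOLLOW(<G>) = {s}.
FOLLOW(<L>): in <G>::=<L> s, <L> is followed by s with FIRST {s}; in <L>::=<S> <L>, the suffix after <L> is empty (adds nothing new). Thus FOLLOW(<L>) = {s}.
FOLLOW(<S>): in <L>::=<S> <L>, <S> is followed by <L> with FIRST {epsilon, s, v}; in <L>::=<S> <L>, the suffix after <S> is nullable, so FOLLOW(<S>) ⊇ FOLLOW(<L>) = {s}. Thus FOLLOW(<S>) = {$, s, v}.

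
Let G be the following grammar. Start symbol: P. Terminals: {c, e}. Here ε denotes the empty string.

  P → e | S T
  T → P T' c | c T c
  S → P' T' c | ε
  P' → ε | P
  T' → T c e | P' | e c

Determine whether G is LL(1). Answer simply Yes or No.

FIRST(P) = {c, e}
FIRST(T) = {c, e}
FIRST(S) = {ε, c, e}
FIRST(P') = {ε, c, e}
FIRST(T') = {ε, c, e}
FOLLOW(P) = {$, c, e}
FOLLOW(T) = {$, c, e}
FOLLOW(S) = {c, e}
FOLLOW(P') = {c, e}
FOLLOW(T') = {c}
Cell M[P, e] receives both P → e and P → S T — the grammar is not LL(1).

No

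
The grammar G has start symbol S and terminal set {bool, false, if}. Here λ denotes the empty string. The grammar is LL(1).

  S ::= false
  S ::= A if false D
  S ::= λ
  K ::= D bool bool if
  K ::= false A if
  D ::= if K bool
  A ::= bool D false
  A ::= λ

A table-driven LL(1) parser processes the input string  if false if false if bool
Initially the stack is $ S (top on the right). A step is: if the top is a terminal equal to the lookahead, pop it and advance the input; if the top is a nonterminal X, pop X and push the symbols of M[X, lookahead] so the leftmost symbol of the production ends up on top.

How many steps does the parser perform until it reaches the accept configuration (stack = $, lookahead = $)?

11

      Stack              Input                        Action
   1  $ S                if false if false if bool $  expand S ::= A if false D
   2  $ D false if A     if false if false if bool $  expand A ::= λ
   3  $ D false if       if false if false if bool $  match if
   4  $ D false          false if false if bool $     match false
   5  $ D                if false if bool $           expand D ::= if K bool
   6  $ bool K if        if false if bool $           match if
   7  $ bool K           false if bool $              expand K ::= false A if
   8  $ bool if A false  false if bool $              match false
   9  $ bool if A        if bool $                    expand A ::= λ
  10  $ bool if          if bool $                    match if
  11  $ bool             bool $                       match bool
Accept reached after 11 steps.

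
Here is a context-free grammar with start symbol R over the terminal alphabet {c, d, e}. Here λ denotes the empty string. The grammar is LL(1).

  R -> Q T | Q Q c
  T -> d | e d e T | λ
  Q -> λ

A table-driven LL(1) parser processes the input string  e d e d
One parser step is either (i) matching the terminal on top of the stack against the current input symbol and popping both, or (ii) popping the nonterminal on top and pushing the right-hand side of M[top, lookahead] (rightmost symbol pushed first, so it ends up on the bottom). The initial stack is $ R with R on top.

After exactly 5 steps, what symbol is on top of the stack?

step 1: stack=$ R  input=e d e d $  — expand R -> Q T
step 2: stack=$ T Q  input=e d e d $  — expand Q -> λ
step 3: stack=$ T  input=e d e d $  — expand T -> e d e T
step 4: stack=$ T e d e  input=e d e d $  — match e
step 5: stack=$ T e d  input=d e d $  — match d
Stack after step 5: $ T e (top = e).

e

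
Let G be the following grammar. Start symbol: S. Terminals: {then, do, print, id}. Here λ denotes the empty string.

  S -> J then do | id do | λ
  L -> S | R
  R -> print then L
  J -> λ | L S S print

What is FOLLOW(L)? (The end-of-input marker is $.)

FIRST(R): from R->print then L we get {print}. So FIRST(R) = {print}.
FIRST(S): from S->J then do we get {id, print, then}; from S->id do we get {id}; from S->λ we get {λ}. So FIRST(S) = {λ, id, print, then}.
FIRST(L): from L->S we get {λ, id, print, then}; from L->R we get {print}. So FIRST(L) = {λ, id, print, then}.
FIRST(J): from J->λ we get {λ}; from J->L S S print we get {id, print, then}. So FIRST(J) = {λ, id, print, then}.
FOLLOW(S) includes $ since S is the start symbol.
FOLLOW(J): in S->J then do, J is followed by then do with FIRST {then}. Thus FOLLOW(J) = {then}.
FOLLOW(S): in L->S, the suffix after S is empty, so FOLLOW(S) ⊇ FOLLOW(L) = {id, print, then}; in J->L S S print (occurrence 1), S is followed by S print with FIRST {id, print, then}; in J->L S S print (occurrence 2), S is followed by print with FIRST {print}. Thus FOLLOW(S) = {$, id, print, then}.
FOLLOW(L): in R->print then L, the suffix after L is empty, so FOLLOW(L) ⊇ FOLLOW(R) = {id, print, then}; in J->L S S print, L is followed by S S print with FIRST {id, print, then}. Thus FOLLOW(L) = {id, print, then}.
FOLLOW(R): in L->R, the suffix after R is empty, so FOLLOW(R) ⊇ FOLLOW(L) = {id, print, then}. Thus FOLLOW(R) = {id, print, then}.

{id, print, then}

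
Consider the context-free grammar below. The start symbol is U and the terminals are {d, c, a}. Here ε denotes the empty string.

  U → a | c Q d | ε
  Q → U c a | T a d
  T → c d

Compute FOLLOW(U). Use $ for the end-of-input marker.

FIRST(U): from U→a we get {a}; from U→c Q d we get {c}; from U→ε we get {ε}. So FIRST(U) = {ε, a, c}.
FIRST(T): from T→c d we get {c}. So FIRST(T) = {c}.
FIRST(Q): from Q→U c a we get {a, c}; from Q→T a d we get {c}. So FIRST(Q) = {a, c}.
FOLLOW(U) includes $ since U is the start symbol.
FOLLOW(U): in Q→U c a, U is followed by c a with FIRST {c}. Thus FOLLOW(U) = {$, c}.
FOLLOW(Q): in U→c Q d, Q is followed by d with FIRST {d}. Thus FOLLOW(Q) = {d}.
FOLLOW(T): in Q→T a d, T is followed by a d with FIRST {a}. Thus FOLLOW(T) = {a}.

{$, c}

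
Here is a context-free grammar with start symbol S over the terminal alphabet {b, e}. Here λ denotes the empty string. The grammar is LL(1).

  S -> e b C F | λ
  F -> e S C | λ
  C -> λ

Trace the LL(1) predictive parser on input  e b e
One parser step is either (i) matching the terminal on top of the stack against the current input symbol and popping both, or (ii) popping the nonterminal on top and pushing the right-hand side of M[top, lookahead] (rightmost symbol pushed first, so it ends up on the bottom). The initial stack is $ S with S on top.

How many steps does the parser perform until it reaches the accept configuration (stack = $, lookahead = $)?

8

step 1: stack=$ S  input=e b e $  — expand S -> e b C F
step 2: stack=$ F C b e  input=e b e $  — match e
step 3: stack=$ F C b  input=b e $  — match b
step 4: stack=$ F C  input=e $  — expand C -> λ
step 5: stack=$ F  input=e $  — expand F -> e S C
step 6: stack=$ C S e  input=e $  — match e
step 7: stack=$ C S  input=$  — expand S -> λ
step 8: stack=$ C  input=$  — expand C -> λ
Accept reached after 8 steps.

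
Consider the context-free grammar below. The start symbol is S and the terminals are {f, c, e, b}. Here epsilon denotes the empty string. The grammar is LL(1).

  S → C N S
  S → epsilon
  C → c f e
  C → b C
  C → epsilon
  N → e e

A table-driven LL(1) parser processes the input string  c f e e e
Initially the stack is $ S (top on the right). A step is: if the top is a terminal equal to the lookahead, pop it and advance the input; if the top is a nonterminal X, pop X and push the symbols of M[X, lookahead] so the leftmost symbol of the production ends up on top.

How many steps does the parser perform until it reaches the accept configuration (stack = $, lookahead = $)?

step 1: stack=$ S  input=c f e e e $  — expand S → C N S
step 2: stack=$ S N C  input=c f e e e $  — expand C → c f e
step 3: stack=$ S N e f c  input=c f e e e $  — match c
step 4: stack=$ S N e f  input=f e e e $  — match f
step 5: stack=$ S N e  input=e e e $  — match e
step 6: stack=$ S N  input=e e $  — expand N → e e
step 7: stack=$ S e e  input=e e $  — match e
step 8: stack=$ S e  input=e $  — match e
step 9: stack=$ S  input=$  — expand S → epsilon
Accept reached after 9 steps.

9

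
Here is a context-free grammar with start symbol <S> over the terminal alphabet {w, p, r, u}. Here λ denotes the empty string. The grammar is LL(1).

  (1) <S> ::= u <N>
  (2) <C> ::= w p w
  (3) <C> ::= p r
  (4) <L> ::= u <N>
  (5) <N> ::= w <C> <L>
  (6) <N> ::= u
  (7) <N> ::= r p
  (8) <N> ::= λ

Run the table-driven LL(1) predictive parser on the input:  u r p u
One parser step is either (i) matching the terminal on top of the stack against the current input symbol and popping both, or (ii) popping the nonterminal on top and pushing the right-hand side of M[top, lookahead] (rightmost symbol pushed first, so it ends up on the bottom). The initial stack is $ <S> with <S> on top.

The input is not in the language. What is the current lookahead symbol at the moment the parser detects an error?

step 1: stack=$ <S>  input=u r p u $  — expand <S> ::= u <N>
step 2: stack=$ <N> u  input=u r p u $  — match u
step 3: stack=$ <N>  input=r p u $  — expand <N> ::= r p
step 4: stack=$ p r  input=r p u $  — match r
step 5: stack=$ p  input=p u $  — match p
step 6: stack=$  input=u $  — error: stack empty but input remains

u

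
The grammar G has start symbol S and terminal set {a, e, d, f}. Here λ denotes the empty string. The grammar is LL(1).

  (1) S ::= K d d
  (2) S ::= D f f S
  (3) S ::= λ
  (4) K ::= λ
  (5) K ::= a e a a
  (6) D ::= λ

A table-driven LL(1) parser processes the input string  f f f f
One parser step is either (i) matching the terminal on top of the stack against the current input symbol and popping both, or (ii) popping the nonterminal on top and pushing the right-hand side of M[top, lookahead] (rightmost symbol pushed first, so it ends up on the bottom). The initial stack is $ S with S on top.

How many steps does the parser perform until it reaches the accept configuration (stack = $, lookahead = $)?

step 1: stack=$ S  input=f f f f $  — expand S ::= D f f S
step 2: stack=$ S f f D  input=f f f f $  — expand D ::= λ
step 3: stack=$ S f f  input=f f f f $  — match f
step 4: stack=$ S f  input=f f f $  — match f
step 5: stack=$ S  input=f f $  — expand S ::= D f f S
step 6: stack=$ S f f D  input=f f $  — expand D ::= λ
step 7: stack=$ S f f  input=f f $  — match f
step 8: stack=$ S f  input=f $  — match f
step 9: stack=$ S  input=$  — expand S ::= λ
Accept reached after 9 steps.

9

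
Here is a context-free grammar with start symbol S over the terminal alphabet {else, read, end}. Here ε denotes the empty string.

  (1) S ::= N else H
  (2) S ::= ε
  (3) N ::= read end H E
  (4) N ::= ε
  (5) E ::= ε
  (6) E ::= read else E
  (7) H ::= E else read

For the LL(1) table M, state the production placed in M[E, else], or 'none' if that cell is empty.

FIRST(N) = {ε, read}
FIRST(E) = {ε, read}
FIRST(S) = {ε, else, read}  (via N else H)
FIRST(H) = {else, read}  (via E else read)
FOLLOW(S) includes $ since S is the start symbol.
FOLLOW(N): in S::=N else H, N is followed by else H with FIRST {else}. Thus FOLLOW(N) = {else}.
FOLLOW(E): in N::=read end H E, the suffix after E is empty, so FOLLOW(E) ⊇ FOLLOW(N) = {else}; in E::=read else E, the suffix after E is empty (adds nothing new); in H::=E else read, E is followed by else read with FIRST {else}. Thus FOLLOW(E) = {else}.
For E ::= ε: FIRST(ε) = {ε}, so it goes in M[E, t] for t ∈ {}; since ε ∈ FIRST, also for every t ∈ FOLLOW(E) = {else}.
For E ::= read else E: FIRST(read else E) = {read}, so it goes in M[E, t] for t ∈ {read}.

E ::= ε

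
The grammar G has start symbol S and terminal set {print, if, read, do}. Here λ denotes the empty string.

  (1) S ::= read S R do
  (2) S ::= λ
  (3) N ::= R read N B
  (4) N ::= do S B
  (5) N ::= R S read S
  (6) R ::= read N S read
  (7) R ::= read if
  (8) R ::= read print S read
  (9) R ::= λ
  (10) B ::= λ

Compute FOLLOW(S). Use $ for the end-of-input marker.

{$, do, read}

FIRST(S) = {λ, read}
FIRST(R) = {λ, read}
FIRST(B) = {λ}
FIRST(N) = {do, read}  (via R read N B, R S read S)
FOLLOW(S) includes $ since S is the start symbol.
FOLLOW(N): in N::=R read N B, N is followed by B with FIRST {λ}; in N::=R read N B, the suffix after N is nullable (adds nothing new); in R::=read N S read, N is followed by S read with FIRST {read}. Thus FOLLOW(N) = {read}.
FOLLOW(S): in S::=read S R do, S is followed by R do with FIRST {do, read}; in N::=do S B, S is followed by B with FIRST {λ}; in N::=do S B, the suffix after S is nullable, so FOLLOW(S) ⊇ FOLLOW(N) = {read}; in N::=R S read S (occurrence 1), S is followed by read S with FIRST {read}; in N::=R S read S (occurrence 2), the suffix after S is empty, so FOLLOW(S) ⊇ FOLLOW(N) = {read}; in R::=read N S read, S is followed by read with FIRST {read}; in R::=read print S read, S is followed by read with FIRST {read}. Thus FOLLOW(S) = {$, do, read}.
FOLLOW(R): in S::=read S R do, R is followed by do with FIRST {do}; in N::=R read N B, R is followed by read N B with FIRST {read}; in N::=R S read S, R is followed by S read S with FIRST {read}. Thus FOLLOW(R) = {do, read}.
FOLLOW(B): in N::=R read N B, the suffix after B is empty, so FOLLOW(B) ⊇ FOLLOW(N) = {read}; in N::=do S B, the suffix after B is empty, so FOLLOW(B) ⊇ FOLLOW(N) = {read}. Thus FOLLOW(B) = {read}.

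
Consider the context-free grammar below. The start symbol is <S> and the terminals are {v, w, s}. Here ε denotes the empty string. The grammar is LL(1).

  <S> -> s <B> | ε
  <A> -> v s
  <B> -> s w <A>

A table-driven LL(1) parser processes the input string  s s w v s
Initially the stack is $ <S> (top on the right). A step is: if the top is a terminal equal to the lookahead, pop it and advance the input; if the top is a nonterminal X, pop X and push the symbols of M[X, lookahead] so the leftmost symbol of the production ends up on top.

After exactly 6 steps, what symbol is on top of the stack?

     Stack      Input        Action
  1  $ <S>      s s w v s $  expand <S> -> s <B>
  2  $ <B> s    s s w v s $  match s
  3  $ <B>      s w v s $    expand <B> -> s w <A>
  4  $ <A> w s  s w v s $    match s
  5  $ <A> w    w v s $      match w
  6  $ <A>      v s $        expand <A> -> v s
Stack after step 6: $ s v (top = v).

v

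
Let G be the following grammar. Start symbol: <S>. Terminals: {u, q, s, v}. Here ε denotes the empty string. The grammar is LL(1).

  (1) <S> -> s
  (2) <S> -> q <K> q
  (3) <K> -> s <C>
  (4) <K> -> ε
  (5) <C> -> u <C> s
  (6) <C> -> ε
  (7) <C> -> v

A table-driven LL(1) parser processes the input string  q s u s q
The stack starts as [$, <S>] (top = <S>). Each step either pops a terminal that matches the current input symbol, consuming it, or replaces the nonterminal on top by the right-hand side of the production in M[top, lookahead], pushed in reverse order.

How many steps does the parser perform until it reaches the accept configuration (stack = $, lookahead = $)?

9

step 1: stack=$ <S>  input=q s u s q $  — expand <S> -> q <K> q
step 2: stack=$ q <K> q  input=q s u s q $  — match q
step 3: stack=$ q <K>  input=s u s q $  — expand <K> -> s <C>
step 4: stack=$ q <C> s  input=s u s q $  — match s
step 5: stack=$ q <C>  input=u s q $  — expand <C> -> u <C> s
step 6: stack=$ q s <C> u  input=u s q $  — match u
step 7: stack=$ q s <C>  input=s q $  — expand <C> -> ε
step 8: stack=$ q s  input=s q $  — match s
step 9: stack=$ q  input=q $  — match q
Accept reached after 9 steps.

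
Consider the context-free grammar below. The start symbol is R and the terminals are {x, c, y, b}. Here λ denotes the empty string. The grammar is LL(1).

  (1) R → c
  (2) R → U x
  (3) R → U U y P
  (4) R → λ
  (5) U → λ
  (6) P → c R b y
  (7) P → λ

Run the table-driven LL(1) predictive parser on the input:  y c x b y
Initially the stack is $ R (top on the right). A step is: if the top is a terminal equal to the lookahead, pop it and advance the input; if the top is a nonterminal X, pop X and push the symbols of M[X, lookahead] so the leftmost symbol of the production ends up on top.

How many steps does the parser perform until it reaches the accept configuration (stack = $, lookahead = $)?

11

      Stack      Input        Action
   1  $ R        y c x b y $  expand R → U U y P
   2  $ P y U U  y c x b y $  expand U → λ
   3  $ P y U    y c x b y $  expand U → λ
   4  $ P y      y c x b y $  match y
   5  $ P        c x b y $    expand P → c R b y
   6  $ y b R c  c x b y $    match c
   7  $ y b R    x b y $      expand R → U x
   8  $ y b x U  x b y $      expand U → λ
   9  $ y b x    x b y $      match x
  10  $ y b      b y $        match b
  11  $ y        y $          match y
Accept reached after 11 steps.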